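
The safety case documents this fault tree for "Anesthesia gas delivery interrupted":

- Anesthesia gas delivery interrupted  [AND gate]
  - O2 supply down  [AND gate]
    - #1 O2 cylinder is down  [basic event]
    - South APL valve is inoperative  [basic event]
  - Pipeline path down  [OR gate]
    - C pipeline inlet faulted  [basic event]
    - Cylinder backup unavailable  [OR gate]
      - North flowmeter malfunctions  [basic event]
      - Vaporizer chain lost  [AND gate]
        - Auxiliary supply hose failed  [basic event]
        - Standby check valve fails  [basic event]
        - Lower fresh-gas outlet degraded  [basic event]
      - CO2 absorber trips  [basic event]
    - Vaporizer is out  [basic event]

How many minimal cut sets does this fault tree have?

O2 supply down [AND]: one cut set from each child combined → 1 × 1 = 1 cut set(s).
Vaporizer chain lost [AND]: one cut set from each child combined → 1 × 1 × 1 = 1 cut set(s).
Cylinder backup unavailable [OR]: union of children's cut sets → 3 cut set(s).
Pipeline path down [OR]: union of children's cut sets → 5 cut set(s).
Anesthesia gas delivery interrupted [AND]: one cut set from each child combined → 1 × 5 = 5 cut set(s).
Minimal cut sets: {#1 O2 cylinder is down, C pipeline inlet faulted, South APL valve is inoperative}; {#1 O2 cylinder is down, North flowmeter malfunctions, South APL valve is inoperative}; {#1 O2 cylinder is down, Auxiliary supply hose failed, Lower fresh-gas outlet degraded, South APL valve is inoperative, Standby check valve fails}; {#1 O2 cylinder is down, CO2 absorber trips, South APL valve is inoperative}; {#1 O2 cylinder is down, South APL valve is inoperative, Vaporizer is out}.

5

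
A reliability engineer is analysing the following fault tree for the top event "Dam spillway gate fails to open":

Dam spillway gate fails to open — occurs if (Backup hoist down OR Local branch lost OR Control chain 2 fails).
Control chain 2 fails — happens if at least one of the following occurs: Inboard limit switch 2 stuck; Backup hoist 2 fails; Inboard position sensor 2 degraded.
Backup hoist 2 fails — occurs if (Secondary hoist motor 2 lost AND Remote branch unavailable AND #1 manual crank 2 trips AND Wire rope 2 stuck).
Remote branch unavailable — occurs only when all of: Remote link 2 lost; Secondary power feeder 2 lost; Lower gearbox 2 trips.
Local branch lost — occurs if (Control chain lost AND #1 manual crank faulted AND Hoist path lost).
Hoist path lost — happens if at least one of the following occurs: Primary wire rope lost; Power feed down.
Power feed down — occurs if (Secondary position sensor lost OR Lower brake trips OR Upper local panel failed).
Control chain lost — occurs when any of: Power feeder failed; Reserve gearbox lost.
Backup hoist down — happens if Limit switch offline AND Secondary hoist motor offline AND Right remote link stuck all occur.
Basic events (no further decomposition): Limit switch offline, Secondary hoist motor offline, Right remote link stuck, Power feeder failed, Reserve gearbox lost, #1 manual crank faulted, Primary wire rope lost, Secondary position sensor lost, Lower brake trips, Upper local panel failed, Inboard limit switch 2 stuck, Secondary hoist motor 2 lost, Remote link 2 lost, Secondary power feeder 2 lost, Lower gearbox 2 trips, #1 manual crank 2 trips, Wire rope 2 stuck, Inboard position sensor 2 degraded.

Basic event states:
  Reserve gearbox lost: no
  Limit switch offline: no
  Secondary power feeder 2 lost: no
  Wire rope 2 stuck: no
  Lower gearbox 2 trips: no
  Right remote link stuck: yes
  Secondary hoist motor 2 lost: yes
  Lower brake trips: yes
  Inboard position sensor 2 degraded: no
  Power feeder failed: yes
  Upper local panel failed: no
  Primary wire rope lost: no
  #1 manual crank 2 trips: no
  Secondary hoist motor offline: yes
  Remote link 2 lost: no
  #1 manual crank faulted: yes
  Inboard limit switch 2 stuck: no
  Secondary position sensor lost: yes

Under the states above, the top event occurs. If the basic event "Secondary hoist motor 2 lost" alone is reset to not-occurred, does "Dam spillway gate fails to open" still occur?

Counterfactual: set "Secondary hoist motor 2 lost" to not occurred.
Backup hoist down [AND]: Limit switch offline=not, Secondary hoist motor offline=occurs, Right remote link stuck=occurs → not all inputs occur → does not occur.
Control chain lost [OR]: Power feeder failed=occurs, Reserve gearbox lost=not → at least one input occurs → occurs.
Power feed down [OR]: Secondary position sensor lost=occurs, Lower brake trips=occurs, Upper local panel failed=not → at least one input occurs → occurs.
Hoist path lost [OR]: Primary wire rope lost=not, Power feed down=occurs → at least one input occurs → occurs.
Local branch lost [AND]: Control chain lost=occurs, #1 manual crank faulted=occurs, Hoist path lost=occurs → all inputs occur → occurs.
Remote branch unavailable [AND]: Remote link 2 lost=not, Secondary power feeder 2 lost=not, Lower gearbox 2 trips=not → not all inputs occur → does not occur.
Backup hoist 2 fails [AND]: Secondary hoist motor 2 lost=not, Remote branch unavailable=not, #1 manual crank 2 trips=not, Wire rope 2 stuck=not → not all inputs occur → does not occur.
Control chain 2 fails [OR]: Inboard limit switch 2 stuck=not, Backup hoist 2 fails=not, Inboard position sensor 2 degraded=not → no input occurs → does not occur.
Dam spillway gate fails to open [OR]: Backup hoist down=not, Local branch lost=occurs, Control chain 2 fails=not → at least one input occurs → occurs.

Yes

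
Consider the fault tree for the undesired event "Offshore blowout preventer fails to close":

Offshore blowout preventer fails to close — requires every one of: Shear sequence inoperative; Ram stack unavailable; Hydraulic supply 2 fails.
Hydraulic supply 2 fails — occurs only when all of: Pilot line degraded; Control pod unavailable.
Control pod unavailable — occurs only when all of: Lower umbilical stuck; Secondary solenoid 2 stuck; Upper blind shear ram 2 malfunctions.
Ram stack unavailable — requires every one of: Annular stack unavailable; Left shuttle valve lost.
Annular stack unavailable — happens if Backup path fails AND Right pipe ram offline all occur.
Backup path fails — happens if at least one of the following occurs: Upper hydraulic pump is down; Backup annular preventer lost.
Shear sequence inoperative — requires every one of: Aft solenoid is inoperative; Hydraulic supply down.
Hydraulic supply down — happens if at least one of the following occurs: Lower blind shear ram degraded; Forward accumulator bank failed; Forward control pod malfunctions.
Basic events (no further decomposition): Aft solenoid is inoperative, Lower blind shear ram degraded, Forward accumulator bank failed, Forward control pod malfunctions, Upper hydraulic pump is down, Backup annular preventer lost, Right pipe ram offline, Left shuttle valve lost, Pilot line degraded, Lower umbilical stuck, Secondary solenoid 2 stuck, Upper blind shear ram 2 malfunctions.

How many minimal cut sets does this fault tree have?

Hydraulic supply down [OR]: union of children's cut sets → 3 cut set(s).
Shear sequence inoperative [AND]: one cut set from each child combined → 1 × 3 = 3 cut set(s).
Backup path fails [OR]: union of children's cut sets → 2 cut set(s).
Annular stack unavailable [AND]: one cut set from each child combined → 2 × 1 = 2 cut set(s).
Ram stack unavailable [AND]: one cut set from each child combined → 2 × 1 = 2 cut set(s).
Control pod unavailable [AND]: one cut set from each child combined → 1 × 1 × 1 = 1 cut set(s).
Hydraulic supply 2 fails [AND]: one cut set from each child combined → 1 × 1 = 1 cut set(s).
Offshore blowout preventer fails to close [AND]: one cut set from each child combined → 3 × 2 × 1 = 6 cut set(s).
Minimal cut sets: {Aft solenoid is inoperative, Left shuttle valve lost, Lower blind shear ram degraded, Lower umbilical stuck, Pilot line degraded, Right pipe ram offline, Secondary solenoid 2 stuck, Upper blind shear ram 2 malfunctions, Upper hydraulic pump is down}; {Aft solenoid is inoperative, Backup annular preventer lost, Left shuttle valve lost, Lower blind shear ram degraded, Lower umbilical stuck, Pilot line degraded, Right pipe ram offline, Secondary solenoid 2 stuck, Upper blind shear ram 2 malfunctions}; {Aft solenoid is inoperative, Forward accumulator bank failed, Left shuttle valve lost, Lower umbilical stuck, Pilot line degraded, Right pipe ram offline, Secondary solenoid 2 stuck, Upper blind shear ram 2 malfunctions, Upper hydraulic pump is down}; {Aft solenoid is inoperative, Backup annular preventer lost, Forward accumulator bank failed, Left shuttle valve lost, Lower umbilical stuck, Pilot line degraded, Right pipe ram offline, Secondary solenoid 2 stuck, Upper blind shear ram 2 malfunctions}; {Aft solenoid is inoperative, Forward control pod malfunctions, Left shuttle valve lost, Lower umbilical stuck, Pilot line degraded, Right pipe ram offline, Secondary solenoid 2 stuck, Upper blind shear ram 2 malfunctions, Upper hydraulic pump is down}; {Aft solenoid is inoperative, Backup annular preventer lost, Forward control pod malfunctions, Left shuttle valve lost, Lower umbilical stuck, Pilot line degraded, Right pipe ram offline, Secondary solenoid 2 stuck, Upper blind shear ram 2 malfunctions}.

6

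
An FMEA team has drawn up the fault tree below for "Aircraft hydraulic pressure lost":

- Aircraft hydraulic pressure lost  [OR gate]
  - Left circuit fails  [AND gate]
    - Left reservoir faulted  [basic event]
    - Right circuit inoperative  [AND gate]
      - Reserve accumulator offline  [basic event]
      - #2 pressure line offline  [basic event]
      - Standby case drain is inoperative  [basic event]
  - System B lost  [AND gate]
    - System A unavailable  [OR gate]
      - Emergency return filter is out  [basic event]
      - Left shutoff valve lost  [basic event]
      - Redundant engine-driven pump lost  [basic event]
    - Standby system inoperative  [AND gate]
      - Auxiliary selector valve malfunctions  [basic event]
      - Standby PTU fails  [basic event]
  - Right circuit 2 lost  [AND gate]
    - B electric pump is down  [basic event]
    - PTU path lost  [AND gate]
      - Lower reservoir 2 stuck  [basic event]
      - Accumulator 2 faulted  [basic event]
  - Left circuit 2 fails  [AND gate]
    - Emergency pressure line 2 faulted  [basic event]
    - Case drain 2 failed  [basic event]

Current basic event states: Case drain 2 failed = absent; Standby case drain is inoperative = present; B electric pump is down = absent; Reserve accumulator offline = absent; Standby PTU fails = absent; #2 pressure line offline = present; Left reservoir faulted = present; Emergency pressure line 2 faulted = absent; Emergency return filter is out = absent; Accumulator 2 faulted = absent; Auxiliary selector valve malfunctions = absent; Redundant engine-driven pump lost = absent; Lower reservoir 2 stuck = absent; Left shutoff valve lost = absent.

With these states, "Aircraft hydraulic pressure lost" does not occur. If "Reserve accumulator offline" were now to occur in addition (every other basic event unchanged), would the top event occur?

Counterfactual: set "Reserve accumulator offline" to occurred.
Right circuit inoperative [AND]: Reserve accumulator offline=occurs, #2 pressure line offline=occurs, Standby case drain is inoperative=occurs → all inputs occur → occurs.
Left circuit fails [AND]: Left reservoir faulted=occurs, Right circuit inoperative=occurs → all inputs occur → occurs.
System A unavailable [OR]: Emergency return filter is out=not, Left shutoff valve lost=not, Redundant engine-driven pump lost=not → no input occurs → does not occur.
Standby system inoperative [AND]: Auxiliary selector valve malfunctions=not, Standby PTU fails=not → not all inputs occur → does not occur.
System B lost [AND]: System A unavailable=not, Standby system inoperative=not → not all inputs occur → does not occur.
PTU path lost [AND]: Lower reservoir 2 stuck=not, Accumulator 2 faulted=not → not all inputs occur → does not occur.
Right circuit 2 lost [AND]: B electric pump is down=not, PTU path lost=not → not all inputs occur → does not occur.
Left circuit 2 fails [AND]: Emergency pressure line 2 faulted=not, Case drain 2 failed=not → not all inputs occur → does not occur.
Aircraft hydraulic pressure lost [OR]: Left circuit fails=occurs, System B lost=not, Right circuit 2 lost=not, Left circuit 2 fails=not → at least one input occurs → occurs.

Yes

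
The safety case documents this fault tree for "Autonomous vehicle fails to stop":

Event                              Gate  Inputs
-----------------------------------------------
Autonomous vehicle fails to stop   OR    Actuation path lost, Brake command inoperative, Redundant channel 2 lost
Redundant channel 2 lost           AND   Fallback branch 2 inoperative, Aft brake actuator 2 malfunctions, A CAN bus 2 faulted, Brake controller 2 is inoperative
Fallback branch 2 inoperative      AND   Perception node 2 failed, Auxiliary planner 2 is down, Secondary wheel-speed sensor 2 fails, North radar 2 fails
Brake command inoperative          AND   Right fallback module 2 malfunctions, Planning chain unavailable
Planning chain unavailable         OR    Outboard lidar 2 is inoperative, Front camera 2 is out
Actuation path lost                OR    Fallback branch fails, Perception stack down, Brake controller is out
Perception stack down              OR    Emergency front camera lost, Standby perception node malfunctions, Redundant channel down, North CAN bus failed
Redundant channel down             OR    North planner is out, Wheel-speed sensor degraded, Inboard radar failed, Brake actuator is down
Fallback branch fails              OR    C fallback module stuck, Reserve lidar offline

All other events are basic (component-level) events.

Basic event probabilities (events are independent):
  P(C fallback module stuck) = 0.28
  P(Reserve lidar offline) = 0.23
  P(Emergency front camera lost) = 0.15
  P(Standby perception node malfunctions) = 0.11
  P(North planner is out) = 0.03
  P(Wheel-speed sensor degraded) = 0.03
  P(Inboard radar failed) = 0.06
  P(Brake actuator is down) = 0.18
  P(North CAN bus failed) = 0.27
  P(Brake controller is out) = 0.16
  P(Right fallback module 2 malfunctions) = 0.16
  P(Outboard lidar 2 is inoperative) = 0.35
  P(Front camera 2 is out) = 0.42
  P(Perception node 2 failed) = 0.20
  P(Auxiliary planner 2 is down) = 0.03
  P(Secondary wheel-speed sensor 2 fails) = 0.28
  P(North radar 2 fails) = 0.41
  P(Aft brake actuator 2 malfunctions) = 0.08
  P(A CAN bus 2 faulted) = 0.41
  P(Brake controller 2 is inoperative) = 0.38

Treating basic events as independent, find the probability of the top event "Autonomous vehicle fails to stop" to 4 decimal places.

0.8321

P(Fallback branch fails) [OR] = 1 − (1−0.28) × (1−0.23) = 0.445600
P(Redundant channel down) [OR] = 1 − (1−0.03) × (1−0.03) × (1−0.06) × (1−0.18) = 0.274754
P(Perception stack down) [OR] = 1 − (1−0.15) × (1−0.11) × (1−0.274754) × (1−0.27) = 0.599487
P(Actuation path lost) [OR] = 1 − (1−0.445600) × (1−0.599487) × (1−0.16) = 0.813483
P(Planning chain unavailable) [OR] = 1 − (1−0.35) × (1−0.42) = 0.623000
P(Brake command inoperative) [AND] = 0.16 × 0.623000 = 0.099680
P(Fallback branch 2 inoperative) [AND] = 0.20 × 0.03 × 0.28 × 0.41 = 0.000689
P(Redundant channel 2 lost) [AND] = 0.000689 × 0.08 × 0.41 × 0.38 = 0.000009
P(Autonomous vehicle fails to stop) [OR] = 1 − (1−0.813483) × (1−0.099680) × (1−0.000009) = 0.832077
Rounded to 4 decimal places: P(Autonomous vehicle fails to stop) ≈ 0.8321.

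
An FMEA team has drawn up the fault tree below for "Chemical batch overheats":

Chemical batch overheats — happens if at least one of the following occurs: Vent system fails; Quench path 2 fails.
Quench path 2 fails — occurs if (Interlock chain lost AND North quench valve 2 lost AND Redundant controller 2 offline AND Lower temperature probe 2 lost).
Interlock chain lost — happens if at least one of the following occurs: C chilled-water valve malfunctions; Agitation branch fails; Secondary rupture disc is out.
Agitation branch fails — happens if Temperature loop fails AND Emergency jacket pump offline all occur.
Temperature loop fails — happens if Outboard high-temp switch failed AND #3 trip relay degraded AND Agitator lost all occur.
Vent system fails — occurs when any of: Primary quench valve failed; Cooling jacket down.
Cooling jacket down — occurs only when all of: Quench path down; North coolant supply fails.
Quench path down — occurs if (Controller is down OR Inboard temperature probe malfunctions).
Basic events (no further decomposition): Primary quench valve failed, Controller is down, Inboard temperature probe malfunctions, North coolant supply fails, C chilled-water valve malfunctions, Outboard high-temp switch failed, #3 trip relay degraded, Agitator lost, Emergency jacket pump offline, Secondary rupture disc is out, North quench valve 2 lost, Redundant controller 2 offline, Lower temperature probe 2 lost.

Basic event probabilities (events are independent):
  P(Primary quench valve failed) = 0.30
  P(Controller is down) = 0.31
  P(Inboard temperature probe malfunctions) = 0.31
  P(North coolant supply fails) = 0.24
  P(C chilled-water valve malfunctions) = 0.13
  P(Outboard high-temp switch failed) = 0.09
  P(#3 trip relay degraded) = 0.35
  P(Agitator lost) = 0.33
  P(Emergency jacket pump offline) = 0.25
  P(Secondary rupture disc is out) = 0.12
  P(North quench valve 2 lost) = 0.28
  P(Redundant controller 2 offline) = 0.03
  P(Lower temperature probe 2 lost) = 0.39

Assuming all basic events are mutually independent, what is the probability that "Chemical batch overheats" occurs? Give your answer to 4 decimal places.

0.3885

P(Quench path down) [OR] = 1 − (1−0.31) × (1−0.31) = 0.523900
P(Cooling jacket down) [AND] = 0.523900 × 0.24 = 0.125736
P(Vent system fails) [OR] = 1 − (1−0.30) × (1−0.125736) = 0.388015
P(Temperature loop fails) [AND] = 0.09 × 0.35 × 0.33 = 0.010395
P(Agitation branch fails) [AND] = 0.010395 × 0.25 = 0.002599
P(Interlock chain lost) [OR] = 1 − (1−0.13) × (1−0.002599) × (1−0.12) = 0.236390
P(Quench path 2 fails) [AND] = 0.236390 × 0.28 × 0.03 × 0.39 = 0.000774
P(Chemical batch overheats) [OR] = 1 − (1−0.388015) × (1−0.000774) = 0.388489
Rounded to 4 decimal places: P(Chemical batch overheats) ≈ 0.3885.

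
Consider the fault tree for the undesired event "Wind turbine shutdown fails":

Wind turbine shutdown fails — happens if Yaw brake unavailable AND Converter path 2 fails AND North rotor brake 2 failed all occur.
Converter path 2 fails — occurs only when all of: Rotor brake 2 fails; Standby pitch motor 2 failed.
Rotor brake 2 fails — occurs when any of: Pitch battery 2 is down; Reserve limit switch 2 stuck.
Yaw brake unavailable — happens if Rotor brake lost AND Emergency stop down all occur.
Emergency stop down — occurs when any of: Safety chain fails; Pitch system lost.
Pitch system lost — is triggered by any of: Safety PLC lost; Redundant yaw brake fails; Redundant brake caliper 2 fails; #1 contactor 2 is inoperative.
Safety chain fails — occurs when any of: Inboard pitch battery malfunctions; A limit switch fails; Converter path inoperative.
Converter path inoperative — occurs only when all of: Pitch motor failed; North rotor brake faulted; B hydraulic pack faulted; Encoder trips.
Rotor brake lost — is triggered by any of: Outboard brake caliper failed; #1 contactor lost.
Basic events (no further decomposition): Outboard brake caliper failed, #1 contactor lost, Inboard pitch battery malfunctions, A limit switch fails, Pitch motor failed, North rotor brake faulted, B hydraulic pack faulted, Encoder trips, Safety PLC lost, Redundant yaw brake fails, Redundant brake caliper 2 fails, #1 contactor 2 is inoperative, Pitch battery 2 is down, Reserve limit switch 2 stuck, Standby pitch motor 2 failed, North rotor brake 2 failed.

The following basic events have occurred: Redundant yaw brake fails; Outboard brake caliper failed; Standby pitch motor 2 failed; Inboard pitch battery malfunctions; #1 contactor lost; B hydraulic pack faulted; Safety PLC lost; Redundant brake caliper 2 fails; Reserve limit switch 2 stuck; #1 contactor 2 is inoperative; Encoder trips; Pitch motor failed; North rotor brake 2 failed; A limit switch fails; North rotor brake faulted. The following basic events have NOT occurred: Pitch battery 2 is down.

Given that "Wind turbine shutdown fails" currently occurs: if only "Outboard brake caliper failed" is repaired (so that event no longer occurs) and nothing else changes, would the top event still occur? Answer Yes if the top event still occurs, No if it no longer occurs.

Counterfactual: set "Outboard brake caliper failed" to not occurred.
Rotor brake lost [OR]: Outboard brake caliper failed=not, #1 contactor lost=occurs → at least one input occurs → occurs.
Converter path inoperative [AND]: Pitch motor failed=occurs, North rotor brake faulted=occurs, B hydraulic pack faulted=occurs, Encoder trips=occurs → all inputs occur → occurs.
Safety chain fails [OR]: Inboard pitch battery malfunctions=occurs, A limit switch fails=occurs, Converter path inoperative=occurs → at least one input occurs → occurs.
Pitch system lost [OR]: Safety PLC lost=occurs, Redundant yaw brake fails=occurs, Redundant brake caliper 2 fails=occurs, #1 contactor 2 is inoperative=occurs → at least one input occurs → occurs.
Emergency stop down [OR]: Safety chain fails=occurs, Pitch system lost=occurs → at least one input occurs → occurs.
Yaw brake unavailable [AND]: Rotor brake lost=occurs, Emergency stop down=occurs → all inputs occur → occurs.
Rotor brake 2 fails [OR]: Pitch battery 2 is down=not, Reserve limit switch 2 stuck=occurs → at least one input occurs → occurs.
Converter path 2 fails [AND]: Rotor brake 2 fails=occurs, Standby pitch motor 2 failed=occurs → all inputs occur → occurs.
Wind turbine shutdown fails [AND]: Yaw brake unavailable=occurs, Converter path 2 fails=occurs, North rotor brake 2 failed=occurs → all inputs occur → occurs.

Yes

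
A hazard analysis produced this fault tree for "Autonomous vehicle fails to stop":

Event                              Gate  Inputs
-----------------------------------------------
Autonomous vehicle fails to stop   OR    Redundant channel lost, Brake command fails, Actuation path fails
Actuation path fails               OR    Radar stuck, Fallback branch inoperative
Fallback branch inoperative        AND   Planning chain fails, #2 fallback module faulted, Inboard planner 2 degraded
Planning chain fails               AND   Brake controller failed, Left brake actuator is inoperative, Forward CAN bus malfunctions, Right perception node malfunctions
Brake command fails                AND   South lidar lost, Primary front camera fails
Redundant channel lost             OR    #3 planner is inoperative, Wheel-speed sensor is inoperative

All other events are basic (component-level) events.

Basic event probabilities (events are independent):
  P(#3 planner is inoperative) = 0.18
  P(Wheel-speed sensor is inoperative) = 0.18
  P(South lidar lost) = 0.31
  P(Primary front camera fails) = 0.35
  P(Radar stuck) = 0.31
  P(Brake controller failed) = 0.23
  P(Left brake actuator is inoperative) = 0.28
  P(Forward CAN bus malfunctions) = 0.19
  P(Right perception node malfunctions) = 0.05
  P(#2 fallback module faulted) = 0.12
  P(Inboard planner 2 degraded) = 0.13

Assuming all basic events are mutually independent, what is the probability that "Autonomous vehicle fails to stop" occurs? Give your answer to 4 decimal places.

0.5864

P(Redundant channel lost) [OR] = 1 − (1−0.18) × (1−0.18) = 0.327600
P(Brake command fails) [AND] = 0.31 × 0.35 = 0.108500
P(Planning chain fails) [AND] = 0.23 × 0.28 × 0.19 × 0.05 = 0.000612
P(Fallback branch inoperative) [AND] = 0.000612 × 0.12 × 0.13 = 0.000010
P(Actuation path fails) [OR] = 1 − (1−0.31) × (1−0.000010) = 0.310007
P(Autonomous vehicle fails to stop) [OR] = 1 − (1−0.327600) × (1−0.108500) × (1−0.310007) = 0.586387
Rounded to 4 decimal places: P(Autonomous vehicle fails to stop) ≈ 0.5864.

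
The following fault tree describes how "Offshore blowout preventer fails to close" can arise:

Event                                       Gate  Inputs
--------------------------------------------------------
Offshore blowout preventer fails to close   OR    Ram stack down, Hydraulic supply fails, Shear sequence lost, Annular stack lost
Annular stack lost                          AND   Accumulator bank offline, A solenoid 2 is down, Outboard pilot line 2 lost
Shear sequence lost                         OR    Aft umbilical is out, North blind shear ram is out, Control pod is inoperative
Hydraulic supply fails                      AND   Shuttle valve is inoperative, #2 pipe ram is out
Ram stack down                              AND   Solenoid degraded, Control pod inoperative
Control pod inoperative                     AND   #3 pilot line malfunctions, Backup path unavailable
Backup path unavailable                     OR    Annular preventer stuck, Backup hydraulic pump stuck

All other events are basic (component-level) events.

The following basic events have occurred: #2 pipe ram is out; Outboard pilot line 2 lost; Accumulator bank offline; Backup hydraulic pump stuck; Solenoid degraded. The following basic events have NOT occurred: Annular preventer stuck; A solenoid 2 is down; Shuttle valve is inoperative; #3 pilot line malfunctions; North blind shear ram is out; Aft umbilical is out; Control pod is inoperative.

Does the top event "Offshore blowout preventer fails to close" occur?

No

Backup path unavailable [OR]: Annular preventer stuck=not, Backup hydraulic pump stuck=occurs → at least one input occurs → occurs.
Control pod inoperative [AND]: #3 pilot line malfunctions=not, Backup path unavailable=occurs → not all inputs occur → does not occur.
Ram stack down [AND]: Solenoid degraded=occurs, Control pod inoperative=not → not all inputs occur → does not occur.
Hydraulic supply fails [AND]: Shuttle valve is inoperative=not, #2 pipe ram is out=occurs → not all inputs occur → does not occur.
Shear sequence lost [OR]: Aft umbilical is out=not, North blind shear ram is out=not, Control pod is inoperative=not → no input occurs → does not occur.
Annular stack lost [AND]: Accumulator bank offline=occurs, A solenoid 2 is down=not, Outboard pilot line 2 lost=occurs → not all inputs occur → does not occur.
Offshore blowout preventer fails to close [OR]: Ram stack down=not, Hydraulic supply fails=not, Shear sequence lost=not, Annular stack lost=not → no input occurs → does not occur.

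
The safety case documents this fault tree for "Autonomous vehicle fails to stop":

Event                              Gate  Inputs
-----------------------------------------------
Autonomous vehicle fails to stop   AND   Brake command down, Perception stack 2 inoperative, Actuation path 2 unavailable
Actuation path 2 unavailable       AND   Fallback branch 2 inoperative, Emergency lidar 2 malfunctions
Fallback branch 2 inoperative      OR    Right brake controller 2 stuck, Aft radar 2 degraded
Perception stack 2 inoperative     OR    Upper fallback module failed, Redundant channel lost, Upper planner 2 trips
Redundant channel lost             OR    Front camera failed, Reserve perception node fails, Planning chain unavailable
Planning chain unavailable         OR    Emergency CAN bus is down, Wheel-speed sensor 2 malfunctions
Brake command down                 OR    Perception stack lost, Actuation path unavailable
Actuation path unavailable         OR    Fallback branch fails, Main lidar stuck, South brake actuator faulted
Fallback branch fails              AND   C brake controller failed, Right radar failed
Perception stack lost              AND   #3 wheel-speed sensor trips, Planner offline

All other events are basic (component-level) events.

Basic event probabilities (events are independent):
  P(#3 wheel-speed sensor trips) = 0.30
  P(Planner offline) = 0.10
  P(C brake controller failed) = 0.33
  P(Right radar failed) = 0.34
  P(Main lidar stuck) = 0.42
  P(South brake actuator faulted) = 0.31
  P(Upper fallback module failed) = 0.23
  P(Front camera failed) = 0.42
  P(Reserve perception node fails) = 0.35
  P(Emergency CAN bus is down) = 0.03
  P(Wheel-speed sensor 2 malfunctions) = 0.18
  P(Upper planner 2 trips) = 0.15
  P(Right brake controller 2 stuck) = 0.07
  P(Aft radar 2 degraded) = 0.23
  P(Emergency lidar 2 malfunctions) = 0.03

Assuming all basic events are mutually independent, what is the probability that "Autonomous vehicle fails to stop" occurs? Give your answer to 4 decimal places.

0.0045

P(Perception stack lost) [AND] = 0.30 × 0.10 = 0.030000
P(Fallback branch fails) [AND] = 0.33 × 0.34 = 0.112200
P(Actuation path unavailable) [OR] = 1 − (1−0.112200) × (1−0.42) × (1−0.31) = 0.644702
P(Brake command down) [OR] = 1 − (1−0.030000) × (1−0.644702) = 0.655361
P(Planning chain unavailable) [OR] = 1 − (1−0.03) × (1−0.18) = 0.204600
P(Redundant channel lost) [OR] = 1 − (1−0.42) × (1−0.35) × (1−0.204600) = 0.700134
P(Perception stack 2 inoperative) [OR] = 1 − (1−0.23) × (1−0.700134) × (1−0.15) = 0.803738
P(Fallback branch 2 inoperative) [OR] = 1 − (1−0.07) × (1−0.23) = 0.283900
P(Actuation path 2 unavailable) [AND] = 0.283900 × 0.03 = 0.008517
P(Autonomous vehicle fails to stop) [AND] = 0.655361 × 0.803738 × 0.008517 = 0.004486
Rounded to 4 decimal places: P(Autonomous vehicle fails to stop) ≈ 0.0045.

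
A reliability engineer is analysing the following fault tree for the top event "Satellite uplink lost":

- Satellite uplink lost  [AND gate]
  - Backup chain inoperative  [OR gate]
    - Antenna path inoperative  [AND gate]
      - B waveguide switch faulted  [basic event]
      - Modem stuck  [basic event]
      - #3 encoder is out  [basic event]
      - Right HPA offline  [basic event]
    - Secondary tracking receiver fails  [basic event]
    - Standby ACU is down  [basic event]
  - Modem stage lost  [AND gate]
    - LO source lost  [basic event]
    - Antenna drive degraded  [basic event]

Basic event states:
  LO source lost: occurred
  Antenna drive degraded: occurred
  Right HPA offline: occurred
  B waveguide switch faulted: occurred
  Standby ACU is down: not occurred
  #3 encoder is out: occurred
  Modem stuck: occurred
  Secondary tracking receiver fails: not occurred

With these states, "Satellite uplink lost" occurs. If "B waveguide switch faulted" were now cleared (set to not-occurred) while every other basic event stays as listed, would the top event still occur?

No

Counterfactual: set "B waveguide switch faulted" to not occurred.
Antenna path inoperative [AND]: B waveguide switch faulted=not, Modem stuck=occurs, #3 encoder is out=occurs, Right HPA offline=occurs → not all inputs occur → does not occur.
Backup chain inoperative [OR]: Antenna path inoperative=not, Secondary tracking receiver fails=not, Standby ACU is down=not → no input occurs → does not occur.
Modem stage lost [AND]: LO source lost=occurs, Antenna drive degraded=occurs → all inputs occur → occurs.
Satellite uplink lost [AND]: Backup chain inoperative=not, Modem stage lost=occurs → not all inputs occur → does not occur.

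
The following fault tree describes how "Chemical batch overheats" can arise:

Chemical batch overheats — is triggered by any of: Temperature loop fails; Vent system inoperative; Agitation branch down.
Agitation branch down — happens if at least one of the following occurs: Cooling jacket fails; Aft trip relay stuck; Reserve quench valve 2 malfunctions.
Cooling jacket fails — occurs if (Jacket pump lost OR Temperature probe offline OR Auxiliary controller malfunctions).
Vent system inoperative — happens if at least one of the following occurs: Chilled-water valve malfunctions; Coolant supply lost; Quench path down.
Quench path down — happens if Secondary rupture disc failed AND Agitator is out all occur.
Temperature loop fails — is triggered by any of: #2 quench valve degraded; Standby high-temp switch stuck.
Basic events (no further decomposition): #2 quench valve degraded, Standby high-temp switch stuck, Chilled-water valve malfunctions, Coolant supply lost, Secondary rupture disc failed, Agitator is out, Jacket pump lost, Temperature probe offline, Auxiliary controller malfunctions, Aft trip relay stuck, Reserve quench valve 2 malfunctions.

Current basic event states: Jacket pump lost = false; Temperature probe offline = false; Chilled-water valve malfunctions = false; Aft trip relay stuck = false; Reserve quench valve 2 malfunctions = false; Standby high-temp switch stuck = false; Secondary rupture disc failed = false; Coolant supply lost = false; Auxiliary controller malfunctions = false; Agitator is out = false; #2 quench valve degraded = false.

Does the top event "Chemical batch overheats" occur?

No

Temperature loop fails [OR]: #2 quench valve degraded=not, Standby high-temp switch stuck=not → no input occurs → does not occur.
Quench path down [AND]: Secondary rupture disc failed=not, Agitator is out=not → not all inputs occur → does not occur.
Vent system inoperative [OR]: Chilled-water valve malfunctions=not, Coolant supply lost=not, Quench path down=not → no input occurs → does not occur.
Cooling jacket fails [OR]: Jacket pump lost=not, Temperature probe offline=not, Auxiliary controller malfunctions=not → no input occurs → does not occur.
Agitation branch down [OR]: Cooling jacket fails=not, Aft trip relay stuck=not, Reserve quench valve 2 malfunctions=not → no input occurs → does not occur.
Chemical batch overheats [OR]: Temperature loop fails=not, Vent system inoperative=not, Agitation branch down=not → no input occurs → does not occur.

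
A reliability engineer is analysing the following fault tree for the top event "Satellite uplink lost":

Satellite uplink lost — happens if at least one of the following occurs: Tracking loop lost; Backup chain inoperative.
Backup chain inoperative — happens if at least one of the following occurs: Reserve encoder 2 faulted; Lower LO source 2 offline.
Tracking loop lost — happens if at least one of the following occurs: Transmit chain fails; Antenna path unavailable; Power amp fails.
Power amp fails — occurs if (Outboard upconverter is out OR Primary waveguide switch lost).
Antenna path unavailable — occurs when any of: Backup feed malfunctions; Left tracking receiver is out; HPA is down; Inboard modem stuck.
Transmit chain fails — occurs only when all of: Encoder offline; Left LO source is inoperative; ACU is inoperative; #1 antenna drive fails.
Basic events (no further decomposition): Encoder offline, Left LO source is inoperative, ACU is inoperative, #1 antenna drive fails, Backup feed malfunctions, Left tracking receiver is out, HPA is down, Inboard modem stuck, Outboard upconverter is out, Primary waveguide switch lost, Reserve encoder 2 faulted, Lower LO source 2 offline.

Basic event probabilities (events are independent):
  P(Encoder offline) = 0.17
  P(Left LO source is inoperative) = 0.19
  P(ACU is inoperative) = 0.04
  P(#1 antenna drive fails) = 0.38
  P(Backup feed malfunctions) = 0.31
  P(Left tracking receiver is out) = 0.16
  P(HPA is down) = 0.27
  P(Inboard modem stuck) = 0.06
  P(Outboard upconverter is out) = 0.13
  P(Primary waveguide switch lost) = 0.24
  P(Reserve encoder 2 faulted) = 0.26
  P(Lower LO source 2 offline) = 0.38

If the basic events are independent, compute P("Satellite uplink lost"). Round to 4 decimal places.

0.8794

P(Transmit chain fails) [AND] = 0.17 × 0.19 × 0.04 × 0.38 = 0.000491
P(Antenna path unavailable) [OR] = 1 − (1−0.31) × (1−0.16) × (1−0.27) × (1−0.06) = 0.602278
P(Power amp fails) [OR] = 1 − (1−0.13) × (1−0.24) = 0.338800
P(Tracking loop lost) [OR] = 1 − (1−0.000491) × (1−0.602278) × (1−0.338800) = 0.737155
P(Backup chain inoperative) [OR] = 1 − (1−0.26) × (1−0.38) = 0.541200
P(Satellite uplink lost) [OR] = 1 − (1−0.737155) × (1−0.541200) = 0.879407
Rounded to 4 decimal places: P(Satellite uplink lost) ≈ 0.8794.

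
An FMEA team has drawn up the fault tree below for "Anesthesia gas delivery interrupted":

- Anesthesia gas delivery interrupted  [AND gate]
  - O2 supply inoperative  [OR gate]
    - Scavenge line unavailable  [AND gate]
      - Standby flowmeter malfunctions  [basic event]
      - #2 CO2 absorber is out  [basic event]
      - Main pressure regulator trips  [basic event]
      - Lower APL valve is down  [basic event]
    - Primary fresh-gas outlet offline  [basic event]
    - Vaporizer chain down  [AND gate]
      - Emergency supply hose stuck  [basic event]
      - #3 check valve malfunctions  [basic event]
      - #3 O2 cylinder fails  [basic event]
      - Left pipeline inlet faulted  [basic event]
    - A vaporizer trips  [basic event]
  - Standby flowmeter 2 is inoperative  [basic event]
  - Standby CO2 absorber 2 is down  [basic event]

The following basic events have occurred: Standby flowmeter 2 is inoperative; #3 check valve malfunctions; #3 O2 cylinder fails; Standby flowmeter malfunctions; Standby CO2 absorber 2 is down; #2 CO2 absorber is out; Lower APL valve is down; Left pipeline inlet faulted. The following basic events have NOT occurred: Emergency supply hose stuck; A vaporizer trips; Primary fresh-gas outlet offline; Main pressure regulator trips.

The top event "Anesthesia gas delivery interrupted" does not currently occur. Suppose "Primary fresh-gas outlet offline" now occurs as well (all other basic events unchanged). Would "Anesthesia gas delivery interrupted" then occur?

Yes

Counterfactual: set "Primary fresh-gas outlet offline" to occurred.
Scavenge line unavailable [AND]: Standby flowmeter malfunctions=occurs, #2 CO2 absorber is out=occurs, Main pressure regulator trips=not, Lower APL valve is down=occurs → not all inputs occur → does not occur.
Vaporizer chain down [AND]: Emergency supply hose stuck=not, #3 check valve malfunctions=occurs, #3 O2 cylinder fails=occurs, Left pipeline inlet faulted=occurs → not all inputs occur → does not occur.
O2 supply inoperative [OR]: Scavenge line unavailable=not, Primary fresh-gas outlet offline=occurs, Vaporizer chain down=not, A vaporizer trips=not → at least one input occurs → occurs.
Anesthesia gas delivery interrupted [AND]: O2 supply inoperative=occurs, Standby flowmeter 2 is inoperative=occurs, Standby CO2 absorber 2 is down=occurs → all inputs occur → occurs.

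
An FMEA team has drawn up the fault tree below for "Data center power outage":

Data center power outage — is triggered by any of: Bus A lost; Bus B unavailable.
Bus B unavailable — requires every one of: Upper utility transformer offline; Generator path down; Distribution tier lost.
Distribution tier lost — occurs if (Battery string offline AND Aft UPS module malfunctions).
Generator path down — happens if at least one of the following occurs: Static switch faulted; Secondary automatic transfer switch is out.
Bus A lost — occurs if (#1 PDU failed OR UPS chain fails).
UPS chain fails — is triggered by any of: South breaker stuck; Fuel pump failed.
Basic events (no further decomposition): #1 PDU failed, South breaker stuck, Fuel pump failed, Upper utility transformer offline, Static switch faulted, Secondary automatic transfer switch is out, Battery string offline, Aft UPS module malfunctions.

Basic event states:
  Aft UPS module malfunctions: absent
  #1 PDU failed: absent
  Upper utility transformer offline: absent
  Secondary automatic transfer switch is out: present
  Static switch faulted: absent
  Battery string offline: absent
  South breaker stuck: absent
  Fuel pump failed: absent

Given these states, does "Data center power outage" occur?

No

UPS chain fails [OR]: South breaker stuck=not, Fuel pump failed=not → no input occurs → does not occur.
Bus A lost [OR]: #1 PDU failed=not, UPS chain fails=not → no input occurs → does not occur.
Generator path down [OR]: Static switch faulted=not, Secondary automatic transfer switch is out=occurs → at least one input occurs → occurs.
Distribution tier lost [AND]: Battery string offline=not, Aft UPS module malfunctions=not → not all inputs occur → does not occur.
Bus B unavailable [AND]: Upper utility transformer offline=not, Generator path down=occurs, Distribution tier lost=not → not all inputs occur → does not occur.
Data center power outage [OR]: Bus A lost=not, Bus B unavailable=not → no input occurs → does not occur.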